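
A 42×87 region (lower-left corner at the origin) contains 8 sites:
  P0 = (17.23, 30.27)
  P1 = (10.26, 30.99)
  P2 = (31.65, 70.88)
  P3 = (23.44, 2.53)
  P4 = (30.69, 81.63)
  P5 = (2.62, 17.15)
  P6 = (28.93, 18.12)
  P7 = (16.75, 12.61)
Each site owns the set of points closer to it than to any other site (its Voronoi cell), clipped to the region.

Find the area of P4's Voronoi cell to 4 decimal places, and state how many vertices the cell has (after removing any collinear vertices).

Area of P4's cell: 489.4346 (4 vertices)

1. box [0,42]×[0,87]: [(0, 0) (42, 0) (42, 87) (0, 87)]
2. ⊥bis P4·P0 via (23.96,55.95): [(0, 62.2292) (42, 51.2222) (42, 87) (0, 87)]  |A|=1271.5193
3. ⊥bis P4·P1 via (20.475,56.31): [(0, 64.5704) (16.5609, 57.8891) (42, 51.2222) (42, 87) (0, 87)]  |A|=1252.1338
4. ⊥bis P4·P2 via (31.17,76.255): [(0, 73.4714) (42, 77.2221) (42, 87) (0, 87)]  |A|=489.4346
5. ⊥bis P4·P3 via (27.065,42.08): [(0, 73.4714) (42, 77.2221) (42, 87) (0, 87)]  |A|=489.4346
6. ⊥bis P4·P5 via (16.655,49.39): [(0, 73.4714) (42, 77.2221) (42, 87) (0, 87)]  |A|=489.4346
7. ⊥bis P4·P6 via (29.81,49.875): [(0, 73.4714) (42, 77.2221) (42, 87) (0, 87)]  |A|=489.4346
8. ⊥bis P4·P7 via (23.72,47.12): [(0, 73.4714) (42, 77.2221) (42, 87) (0, 87)]  |A|=489.4346
9. canonical 4-gon: [(0, 73.4714) (42, 77.2221) (42, 87) (0, 87)]
10. shoelace: 489.4346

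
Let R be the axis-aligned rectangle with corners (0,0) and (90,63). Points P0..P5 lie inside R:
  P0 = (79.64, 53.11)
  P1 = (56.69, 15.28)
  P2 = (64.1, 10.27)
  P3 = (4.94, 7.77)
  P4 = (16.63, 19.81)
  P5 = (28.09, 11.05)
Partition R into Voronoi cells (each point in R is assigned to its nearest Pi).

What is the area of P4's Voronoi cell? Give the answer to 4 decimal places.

1. box [0,90]×[0,63]: [(0, 0) (90, 0) (90, 63) (0, 63)]
2. ⊥bis P4·P0 via (48.135,36.46): [(0, 0) (67.4037, 0) (34.1089, 63) (0, 63)]  |A|=3197.6468
3. ⊥bis P4·P1 via (36.66,17.545): [(0, 0) (34.676, 0) (40.4445, 51.012) (34.1089, 63) (0, 63)]  |A|=2362.8956
4. ⊥bis P4·P2 via (40.365,15.04): [(0, 0) (34.676, 0) (40.4445, 51.012) (34.1089, 63) (0, 63)]  |A|=2362.8956
5. ⊥bis P4·P3 via (10.785,13.79): [(0, 24.2615) (24.9879, 0) (34.676, 0) (40.4445, 51.012) (34.1089, 63) (0, 63)]  |A|=2059.7742
6. ⊥bis P4·P5 via (22.36,15.43): [(0, 24.2615) (16.7094, 8.0378) (38.862, 37.0183) (40.4445, 51.012) (34.1089, 63) (0, 63)]  |A|=1671.4691
7. canonical 6-gon: [(0, 24.2615) (16.7094, 8.0378) (38.862, 37.0183) (40.4445, 51.012) (34.1089, 63) (0, 63)]
8. shoelace: 1671.4691

Area of P4's cell: 1671.4691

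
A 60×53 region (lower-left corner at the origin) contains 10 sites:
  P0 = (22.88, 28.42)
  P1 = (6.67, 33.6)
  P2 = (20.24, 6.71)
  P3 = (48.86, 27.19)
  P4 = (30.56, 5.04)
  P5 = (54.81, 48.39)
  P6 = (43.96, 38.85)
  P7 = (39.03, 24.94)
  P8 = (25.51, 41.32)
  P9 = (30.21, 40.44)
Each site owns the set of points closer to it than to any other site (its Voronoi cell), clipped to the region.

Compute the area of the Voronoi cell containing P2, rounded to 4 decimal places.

Area of P2's cell: 443.5637

1. box [0,60]×[0,53]: [(0, 0) (60, 0) (60, 53) (0, 53)]
2. ⊥bis P2·P0 via (21.56,17.565): [(0, 20.1868) (0, 0) (60, 0) (60, 12.8906)]  |A|=992.3203
3. ⊥bis P2·P1 via (13.455,20.155): [(10.8931, 18.8621) (0, 13.365) (0, 0) (60, 0) (60, 12.8906)]  |A|=955.165
4. ⊥bis P2·P3 via (34.55,16.95): [(35.3061, 15.8934) (10.8931, 18.8621) (0, 13.365) (0, 0) (46.6791, 0)]  |A|=690.1483
5. ⊥bis P2·P4 via (25.4,5.875): [(27.1811, 16.8815) (10.8931, 18.8621) (0, 13.365) (0, 0) (24.4493, 0)]  |A|=443.5637
6. ⊥bis P2·P5 via (37.525,27.55): [(27.1811, 16.8815) (10.8931, 18.8621) (0, 13.365) (0, 0) (24.4493, 0)]  |A|=443.5637
7. ⊥bis P2·P6 via (32.1,22.78): [(27.1811, 16.8815) (10.8931, 18.8621) (0, 13.365) (0, 0) (24.4493, 0)]  |A|=443.5637
8. ⊥bis P2·P7 via (29.635,15.825): [(27.1811, 16.8815) (10.8931, 18.8621) (0, 13.365) (0, 0) (24.4493, 0)]  |A|=443.5637
9. ⊥bis P2·P8 via (22.875,24.015): [(27.1811, 16.8815) (10.8931, 18.8621) (0, 13.365) (0, 0) (24.4493, 0)]  |A|=443.5637
10. ⊥bis P2·P9 via (25.225,23.575): [(27.1811, 16.8815) (10.8931, 18.8621) (0, 13.365) (0, 0) (24.4493, 0)]  |A|=443.5637
11. canonical 5-gon: [(27.1811, 16.8815) (10.8931, 18.8621) (0, 13.365) (0, 0) (24.4493, 0)]
12. shoelace: 443.5637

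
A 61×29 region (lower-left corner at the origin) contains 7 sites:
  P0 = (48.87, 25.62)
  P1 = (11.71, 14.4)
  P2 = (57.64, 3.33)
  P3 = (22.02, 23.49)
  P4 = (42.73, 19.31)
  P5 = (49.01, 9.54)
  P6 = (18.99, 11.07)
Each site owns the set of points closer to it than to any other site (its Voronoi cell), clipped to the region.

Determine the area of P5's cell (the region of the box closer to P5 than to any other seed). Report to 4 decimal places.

Area of P5's cell: 281.9662

1. box [0,61]×[0,29]: [(0, 0) (61, 0) (61, 29) (0, 29)]
2. ⊥bis P5·P0 via (48.94,17.58): [(0, 17.1539) (0, 0) (61, 0) (61, 17.685)]  |A|=1062.5866
3. ⊥bis P5·P1 via (30.36,11.97): [(31.0707, 17.4244) (28.8004, 0) (61, 0) (61, 17.685)]  |A|=545.1799
4. ⊥bis P5·P2 via (53.325,6.435): [(31.0707, 17.4244) (28.8004, 0) (48.6945, 0) (61, 17.1009) (61, 17.685)]  |A|=439.9622
5. ⊥bis P5·P3 via (35.515,16.515): [(36.0073, 17.4674) (29.4143, 4.7115) (28.8004, 0) (48.6945, 0) (61, 17.1009) (61, 17.685)]  |A|=408.6186
6. ⊥bis P5·P4 via (45.87,14.425): [(50.8036, 17.5962) (29.2914, 3.7685) (28.8004, 0) (48.6945, 0) (61, 17.1009) (61, 17.685)]  |A|=305.38
7. ⊥bis P5·P6 via (34,10.305): [(50.8036, 17.5962) (33.8151, 6.6763) (33.4748, 0) (48.6945, 0) (61, 17.1009) (61, 17.685)]  |A|=281.9662
8. canonical 6-gon: [(50.8036, 17.5962) (33.8151, 6.6763) (33.4748, 0) (48.6945, 0) (61, 17.1009) (61, 17.685)]
9. shoelace: 281.9662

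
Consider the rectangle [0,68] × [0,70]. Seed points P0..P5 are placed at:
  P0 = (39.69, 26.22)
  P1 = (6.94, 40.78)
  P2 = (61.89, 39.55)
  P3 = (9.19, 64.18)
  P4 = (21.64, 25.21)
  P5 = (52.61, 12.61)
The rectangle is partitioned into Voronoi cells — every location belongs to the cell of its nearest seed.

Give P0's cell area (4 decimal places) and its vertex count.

1. box [0,68]×[0,70]: [(0, 0) (68, 0) (68, 70) (0, 70)]
2. ⊥bis P0·P1 via (23.315,33.5): [(8.4216, 0) (68, 0) (68, 70) (39.5422, 70)]  |A|=3081.2691
3. ⊥bis P0·P2 via (50.79,32.885): [(34.8464, 59.4377) (8.4216, 0) (68, 0) (68, 4.2232)]  |A|=1840.6104
4. ⊥bis P0·P3 via (24.44,45.2): [(37.2266, 55.4737) (30.782, 50.2957) (8.4216, 0) (68, 0) (68, 4.2232)]  |A|=1821.6749
5. ⊥bis P0·P4 via (30.665,25.715): [(37.2266, 55.4737) (30.782, 50.2957) (29.4564, 47.314) (32.1039, 0) (68, 0) (68, 4.2232)]  |A|=1261.4223
6. ⊥bis P0·P5 via (46.15,19.415): [(54.257, 27.111) (37.2266, 55.4737) (30.782, 50.2957) (29.4564, 47.314) (31.7808, 5.7743)]  |A|=677.4742
7. canonical 5-gon: [(54.257, 27.111) (37.2266, 55.4737) (30.782, 50.2957) (29.4564, 47.314) (31.7808, 5.7743)]
8. shoelace: 677.4742

Area of P0's cell: 677.4742 (5 vertices)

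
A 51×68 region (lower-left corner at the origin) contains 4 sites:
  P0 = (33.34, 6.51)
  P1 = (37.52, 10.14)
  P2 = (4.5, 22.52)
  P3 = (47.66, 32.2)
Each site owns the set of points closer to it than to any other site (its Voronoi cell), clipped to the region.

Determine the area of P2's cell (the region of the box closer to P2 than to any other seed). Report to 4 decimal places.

Area of P2's cell: 1376.6446

1. box [0,51]×[0,68]: [(0, 0) (51, 0) (51, 68) (0, 68)]
2. ⊥bis P2·P0 via (18.92,14.515): [(0, 0) (10.8623, 0) (48.6112, 68) (0, 68)]  |A|=2022.0985
3. ⊥bis P2·P1 via (21.01,16.33): [(0, 0) (10.8623, 0) (23.262, 22.3366) (40.3823, 68) (0, 68)]  |A|=1834.2191
4. ⊥bis P2·P3 via (26.08,27.36): [(0, 0) (10.8623, 0) (23.262, 22.3366) (25.7302, 28.9197) (16.9652, 68) (0, 68)]  |A|=1376.6446
5. canonical 6-gon: [(0, 0) (10.8623, 0) (23.262, 22.3366) (25.7302, 28.9197) (16.9652, 68) (0, 68)]
6. shoelace: 1376.6446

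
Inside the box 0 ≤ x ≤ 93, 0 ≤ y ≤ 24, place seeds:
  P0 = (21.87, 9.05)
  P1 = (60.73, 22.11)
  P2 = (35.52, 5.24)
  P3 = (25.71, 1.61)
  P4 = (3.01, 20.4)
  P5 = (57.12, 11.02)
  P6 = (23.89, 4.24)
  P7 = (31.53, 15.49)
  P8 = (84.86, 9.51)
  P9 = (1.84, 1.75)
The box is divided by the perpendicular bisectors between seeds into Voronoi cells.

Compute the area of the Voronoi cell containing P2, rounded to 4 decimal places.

1. box [0,93]×[0,24]: [(0, 0) (93, 0) (93, 24) (0, 24)]
2. ⊥bis P2·P0 via (28.695,7.145): [(26.7007, 0) (93, 0) (93, 24) (33.3996, 24)]  |A|=1510.7968
3. ⊥bis P2·P1 via (48.125,13.675): [(26.7007, 0) (57.276, 0) (41.2157, 24) (33.3996, 24)]  |A|=460.6978
4. ⊥bis P2·P3 via (30.615,3.425): [(28.9287, 7.9822) (31.8824, 0) (57.276, 0) (41.2157, 24) (33.3996, 24)]  |A|=440.0172
5. ⊥bis P2·P4 via (19.265,12.82): [(28.9287, 7.9822) (31.8824, 0) (57.276, 0) (41.2157, 24) (33.3996, 24)]  |A|=440.0172
6. ⊥bis P2·P5 via (46.32,8.13): [(28.9287, 7.9822) (31.8824, 0) (48.4955, 0) (42.6447, 21.8645) (41.2157, 24) (33.3996, 24)]  |A|=344.0265
7. ⊥bis P2·P6 via (29.705,4.74): [(29.309, 9.3449) (29.5768, 6.2306) (31.8824, 0) (48.4955, 0) (42.6447, 21.8645) (41.2157, 24) (33.3996, 24)]  |A|=343.2518
8. ⊥bis P2·P7 via (33.525,10.365): [(29.3607, 8.744) (29.5768, 6.2306) (31.8824, 0) (48.4955, 0) (44.5713, 14.665)]  |A|=198.0056
9. ⊥bis P2·P8 via (60.19,7.375): [(29.3607, 8.744) (29.5768, 6.2306) (31.8824, 0) (48.4955, 0) (44.5713, 14.665)]  |A|=198.0056
10. ⊥bis P2·P9 via (18.68,3.495): [(29.3607, 8.744) (29.5768, 6.2306) (31.8824, 0) (48.4955, 0) (44.5713, 14.665)]  |A|=198.0056
11. canonical 5-gon: [(29.3607, 8.744) (29.5768, 6.2306) (31.8824, 0) (48.4955, 0) (44.5713, 14.665)]
12. shoelace: 198.0056

Area of P2's cell: 198.0056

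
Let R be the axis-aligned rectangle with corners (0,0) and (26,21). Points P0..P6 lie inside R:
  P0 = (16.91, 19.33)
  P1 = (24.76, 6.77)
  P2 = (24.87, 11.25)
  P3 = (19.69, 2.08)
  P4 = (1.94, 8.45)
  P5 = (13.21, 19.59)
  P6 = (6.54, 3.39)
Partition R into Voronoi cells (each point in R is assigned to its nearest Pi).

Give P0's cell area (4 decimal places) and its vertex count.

Area of P0's cell: 69.0769 (5 vertices)

1. box [0,26]×[0,21]: [(0, 0) (26, 0) (26, 21) (0, 21)]
2. ⊥bis P0·P1 via (20.835,13.05): [(0, 0.0281) (26, 16.2781) (26, 21) (0, 21)]  |A|=334.0188
3. ⊥bis P0·P2 via (20.89,15.29): [(0, 0.0281) (14.7658, 9.2567) (26, 20.3241) (26, 21) (0, 21)]  |A|=311.292
4. ⊥bis P0·P3 via (18.3,10.705): [(0, 7.7558) (15.8322, 10.3073) (26, 20.3241) (26, 21) (0, 21)]  |A|=247.2838
5. ⊥bis P0·P4 via (9.425,13.89): [(12.4276, 9.7586) (15.8322, 10.3073) (26, 20.3241) (26, 21) (4.2575, 21)]  |A|=141.0563
6. ⊥bis P0·P5 via (15.06,19.46): [(14.4006, 10.0766) (15.8322, 10.3073) (26, 20.3241) (26, 21) (15.1682, 21)]  |A|=69.0769
7. ⊥bis P0·P6 via (11.725,11.36): [(14.4006, 10.0766) (15.8322, 10.3073) (26, 20.3241) (26, 21) (15.1682, 21)]  |A|=69.0769
8. canonical 5-gon: [(14.4006, 10.0766) (15.8322, 10.3073) (26, 20.3241) (26, 21) (15.1682, 21)]
9. shoelace: 69.0769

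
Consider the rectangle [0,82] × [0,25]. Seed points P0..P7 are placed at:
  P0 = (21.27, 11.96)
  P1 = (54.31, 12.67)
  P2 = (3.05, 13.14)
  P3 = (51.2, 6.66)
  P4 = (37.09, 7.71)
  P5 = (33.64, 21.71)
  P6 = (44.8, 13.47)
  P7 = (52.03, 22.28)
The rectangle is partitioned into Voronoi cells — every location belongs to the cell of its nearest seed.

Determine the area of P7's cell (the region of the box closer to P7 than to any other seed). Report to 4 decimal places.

Area of P7's cell: 182.8249

1. box [0,82]×[0,25]: [(0, 0) (82, 0) (82, 25) (0, 25)]
2. ⊥bis P7·P0 via (36.65,17.12): [(42.3938, 0) (82, 0) (82, 25) (34.0063, 25)]  |A|=1094.9997
3. ⊥bis P7·P1 via (53.17,17.475): [(37.7577, 13.8184) (82, 24.315) (82, 25) (34.0063, 25)]  |A|=283.4768
4. ⊥bis P7·P2 via (27.54,17.71): [(37.7577, 13.8184) (82, 24.315) (82, 25) (34.0063, 25)]  |A|=283.4768
5. ⊥bis P7·P3 via (51.615,14.47): [(37.2836, 15.2315) (42.5373, 14.9524) (82, 24.315) (82, 25) (34.0063, 25)]  |A|=279.8308
6. ⊥bis P7·P4 via (44.56,14.995): [(44.2137, 15.3501) (82, 24.315) (82, 25) (34.8028, 25)]  |A|=240.6662
7. ⊥bis P7·P5 via (42.835,21.995): [(43.0025, 16.5921) (44.2137, 15.3501) (82, 24.315) (82, 25) (42.7419, 25)]  |A|=207.2907
8. ⊥bis P7·P6 via (48.415,17.875): [(42.8204, 22.4663) (49.8595, 16.6896) (82, 24.315) (82, 25) (42.7419, 25)]  |A|=182.8249
9. canonical 5-gon: [(42.8204, 22.4663) (49.8595, 16.6896) (82, 24.315) (82, 25) (42.7419, 25)]
10. shoelace: 182.8249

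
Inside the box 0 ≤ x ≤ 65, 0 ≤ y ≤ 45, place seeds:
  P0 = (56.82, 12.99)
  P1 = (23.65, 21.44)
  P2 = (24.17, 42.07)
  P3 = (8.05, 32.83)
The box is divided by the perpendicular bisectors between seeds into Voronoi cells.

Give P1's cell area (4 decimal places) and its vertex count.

Area of P1's cell: 1009.0319 (5 vertices)

1. box [0,65]×[0,45]: [(0, 0) (65, 0) (65, 45) (0, 45)]
2. ⊥bis P1·P0 via (40.235,17.215): [(0, 0) (35.8495, 0) (47.3132, 45) (0, 45)]  |A|=1871.1605
3. ⊥bis P1·P2 via (23.91,31.755): [(0, 32.3577) (0, 0) (35.8495, 0) (43.8113, 31.2534)]  |A|=1269.0241
4. ⊥bis P1·P3 via (15.85,27.135): [(19.3079, 31.871) (0, 5.4265) (0, 0) (35.8495, 0) (43.8113, 31.2534)]  |A|=1009.0319
5. canonical 5-gon: [(19.3079, 31.871) (0, 5.4265) (0, 0) (35.8495, 0) (43.8113, 31.2534)]
6. shoelace: 1009.0319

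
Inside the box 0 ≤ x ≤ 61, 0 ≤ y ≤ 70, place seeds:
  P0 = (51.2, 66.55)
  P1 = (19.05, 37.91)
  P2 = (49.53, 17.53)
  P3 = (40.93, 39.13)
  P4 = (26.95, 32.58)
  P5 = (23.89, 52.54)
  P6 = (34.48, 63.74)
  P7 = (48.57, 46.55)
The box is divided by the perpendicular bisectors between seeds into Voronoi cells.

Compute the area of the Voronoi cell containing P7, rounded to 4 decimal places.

1. box [0,61]×[0,70]: [(0, 0) (61, 0) (61, 70) (0, 70)]
2. ⊥bis P7·P0 via (49.885,56.55): [(0, 63.1099) (0, 0) (61, 0) (61, 55.0884)]  |A|=3605.0468
3. ⊥bis P7·P1 via (33.81,42.23): [(28.8076, 59.3217) (46.17, 0) (61, 0) (61, 55.0884)]  |A|=1326.585
4. ⊥bis P7·P2 via (49.05,32.04): [(28.8076, 59.3217) (36.91, 31.6384) (61, 32.4353) (61, 55.0884)]  |A|=701.3026
5. ⊥bis P7·P3 via (44.75,42.84): [(28.8076, 59.3217) (28.8354, 59.2264) (55.0464, 32.2384) (61, 32.4353) (61, 55.0884)]  |A|=448.7071
6. ⊥bis P7·P4 via (37.76,39.565): [(28.8076, 59.3217) (28.8354, 59.2264) (55.0464, 32.2384) (61, 32.4353) (61, 55.0884)]  |A|=448.7071
7. ⊥bis P7·P5 via (36.23,49.545): [(38.2999, 58.0734) (36.6315, 51.1992) (55.0464, 32.2384) (61, 32.4353) (61, 55.0884)]  |A|=414.7801
8. ⊥bis P7·P6 via (41.525,55.145): [(44.1579, 57.3031) (36.6668, 51.1629) (55.0464, 32.2384) (61, 32.4353) (61, 55.0884)]  |A|=393.7584
9. canonical 5-gon: [(44.1579, 57.3031) (36.6668, 51.1629) (55.0464, 32.2384) (61, 32.4353) (61, 55.0884)]
10. shoelace: 393.7584

Area of P7's cell: 393.7584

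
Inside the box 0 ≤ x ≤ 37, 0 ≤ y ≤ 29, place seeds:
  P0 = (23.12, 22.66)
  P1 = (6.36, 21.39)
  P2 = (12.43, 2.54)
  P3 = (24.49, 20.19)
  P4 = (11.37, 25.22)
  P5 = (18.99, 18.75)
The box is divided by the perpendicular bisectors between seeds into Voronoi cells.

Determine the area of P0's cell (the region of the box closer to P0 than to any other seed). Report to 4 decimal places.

1. box [0,37]×[0,29]: [(0, 0) (37, 0) (37, 29) (0, 29)]
2. ⊥bis P0·P1 via (14.74,22.025): [(16.409, 0) (37, 0) (37, 29) (14.2115, 29)]  |A|=629.0039
3. ⊥bis P0·P2 via (17.775,12.6): [(15.3568, 13.8848) (37, 2.3855) (37, 29) (14.2115, 29)]  |A|=460.2374
4. ⊥bis P0·P3 via (23.805,21.425): [(15.1493, 16.624) (37, 28.7437) (37, 29) (14.2115, 29)]  |A|=143.8153
5. ⊥bis P0·P4 via (17.245,23.94): [(15.72, 16.9406) (37, 28.7437) (37, 29) (18.3474, 29)]  |A|=115.1964
6. ⊥bis P0·P5 via (21.055,20.705): [(17.3848, 24.5817) (21.5549, 20.177) (37, 28.7437) (37, 29) (18.3474, 29)]  |A|=95.5979
7. canonical 5-gon: [(17.3848, 24.5817) (21.5549, 20.177) (37, 28.7437) (37, 29) (18.3474, 29)]
8. shoelace: 95.5979

Area of P0's cell: 95.5979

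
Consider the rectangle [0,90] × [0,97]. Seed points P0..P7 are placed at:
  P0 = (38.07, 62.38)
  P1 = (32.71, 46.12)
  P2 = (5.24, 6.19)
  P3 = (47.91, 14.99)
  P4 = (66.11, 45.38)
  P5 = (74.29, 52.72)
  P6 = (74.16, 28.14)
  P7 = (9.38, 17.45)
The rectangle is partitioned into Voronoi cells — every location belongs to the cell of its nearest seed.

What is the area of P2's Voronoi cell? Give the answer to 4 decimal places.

1. box [0,90]×[0,97]: [(0, 0) (90, 0) (90, 97) (0, 97)]
2. ⊥bis P2·P0 via (21.655,34.285): [(0, 46.9373) (0, 0) (80.3353, 0)]  |A|=1885.3616
3. ⊥bis P2·P1 via (18.975,26.155): [(0, 39.2089) (0, 0) (56.9935, 0)]  |A|=1117.3276
4. ⊥bis P2·P3 via (26.575,10.59): [(24.0908, 22.6356) (0, 39.2089) (0, 0) (28.759, 0)]  |A|=797.7755
5. ⊥bis P2·P4 via (35.675,25.785): [(24.0908, 22.6356) (0, 39.2089) (0, 0) (28.759, 0)]  |A|=797.7755
6. ⊥bis P2·P5 via (39.765,29.455): [(24.0908, 22.6356) (0, 39.2089) (0, 0) (28.759, 0)]  |A|=797.7755
7. ⊥bis P2·P6 via (39.7,17.165): [(24.0908, 22.6356) (0, 39.2089) (0, 0) (28.759, 0)]  |A|=797.7755
8. ⊥bis P2·P7 via (7.31,11.82): [(27.8812, 4.2565) (0, 14.5077) (0, 0) (28.759, 0)]  |A|=263.4526
9. canonical 4-gon: [(27.8812, 4.2565) (0, 14.5077) (0, 0) (28.759, 0)]
10. shoelace: 263.4526

Area of P2's cell: 263.4526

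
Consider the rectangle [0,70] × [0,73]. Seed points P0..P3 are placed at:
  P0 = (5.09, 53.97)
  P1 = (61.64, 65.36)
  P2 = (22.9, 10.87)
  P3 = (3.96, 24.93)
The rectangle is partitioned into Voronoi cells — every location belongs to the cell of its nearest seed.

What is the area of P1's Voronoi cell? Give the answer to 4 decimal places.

1. box [0,70]×[0,73]: [(0, 0) (70, 0) (70, 73) (0, 73)]
2. ⊥bis P1·P0 via (33.365,59.665): [(45.3824, 0) (70, 0) (70, 73) (30.6791, 73)]  |A|=2333.7537
3. ⊥bis P1·P2 via (42.27,38.115): [(36.9426, 41.9025) (70, 18.4002) (70, 73) (30.6791, 73)]  |A|=1513.853
4. ⊥bis P1·P3 via (32.8,45.145): [(36.9426, 41.9025) (70, 18.4002) (70, 73) (30.6791, 73)]  |A|=1513.853
5. canonical 4-gon: [(36.9426, 41.9025) (70, 18.4002) (70, 73) (30.6791, 73)]
6. shoelace: 1513.853

Area of P1's cell: 1513.8530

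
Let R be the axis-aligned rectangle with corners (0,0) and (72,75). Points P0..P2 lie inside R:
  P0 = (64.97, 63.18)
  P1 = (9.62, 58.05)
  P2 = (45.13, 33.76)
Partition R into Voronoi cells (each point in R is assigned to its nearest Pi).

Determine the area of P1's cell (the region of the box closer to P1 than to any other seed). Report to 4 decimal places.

1. box [0,72]×[0,75]: [(0, 0) (72, 0) (72, 75) (0, 75)]
2. ⊥bis P1·P0 via (37.295,60.615): [(0, 0) (42.913, 0) (35.9618, 75) (0, 75)]  |A|=2957.8024
3. ⊥bis P1·P2 via (27.375,45.905): [(0, 5.885) (37.312, 60.432) (35.9618, 75) (0, 75)]  |A|=1551.3534
4. canonical 4-gon: [(0, 5.885) (37.312, 60.432) (35.9618, 75) (0, 75)]
5. shoelace: 1551.3534

Area of P1's cell: 1551.3534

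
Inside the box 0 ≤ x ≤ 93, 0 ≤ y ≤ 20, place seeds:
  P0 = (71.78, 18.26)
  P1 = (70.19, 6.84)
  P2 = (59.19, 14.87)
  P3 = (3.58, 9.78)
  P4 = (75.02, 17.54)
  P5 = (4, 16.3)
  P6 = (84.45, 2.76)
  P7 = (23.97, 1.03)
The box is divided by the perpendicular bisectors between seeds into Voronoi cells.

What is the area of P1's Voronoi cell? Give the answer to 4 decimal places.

1. box [0,93]×[0,20]: [(0, 0) (93, 0) (93, 20) (0, 20)]
2. ⊥bis P1·P0 via (70.985,12.55): [(0, 0) (93, 0) (93, 9.4849) (17.4762, 20) (0, 20)]  |A|=1462.9285
3. ⊥bis P1·P2 via (64.69,10.855): [(56.7658, 0) (93, 0) (93, 9.4849) (66.394, 13.1892)]  |A|=365.1271
4. ⊥bis P1·P3 via (36.885,8.31): [(56.7658, 0) (93, 0) (93, 9.4849) (66.394, 13.1892)]  |A|=365.1271
5. ⊥bis P1·P4 via (72.605,12.19): [(56.7658, 0) (93, 0) (93, 2.9837) (72.1743, 12.3844) (66.394, 13.1892)]  |A|=297.4311
6. ⊥bis P1·P5 via (37.095,11.57): [(56.7658, 0) (93, 0) (93, 2.9837) (72.1743, 12.3844) (66.394, 13.1892)]  |A|=297.4311
7. ⊥bis P1·P6 via (77.32,4.8): [(56.7658, 0) (75.9466, 0) (78.6532, 9.4598) (72.1743, 12.3844) (66.394, 13.1892)]  |A|=195.3674
8. ⊥bis P1·P7 via (47.08,3.935): [(56.7658, 0) (75.9466, 0) (78.6532, 9.4598) (72.1743, 12.3844) (66.394, 13.1892)]  |A|=195.3674
9. canonical 5-gon: [(56.7658, 0) (75.9466, 0) (78.6532, 9.4598) (72.1743, 12.3844) (66.394, 13.1892)]
10. shoelace: 195.3674

Area of P1's cell: 195.3674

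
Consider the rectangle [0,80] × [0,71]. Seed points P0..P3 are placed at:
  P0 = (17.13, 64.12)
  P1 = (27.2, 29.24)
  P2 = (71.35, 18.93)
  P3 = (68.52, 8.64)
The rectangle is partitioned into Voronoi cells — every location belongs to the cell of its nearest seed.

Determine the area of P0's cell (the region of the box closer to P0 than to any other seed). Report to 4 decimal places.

1. box [0,80]×[0,71]: [(0, 0) (80, 0) (80, 71) (0, 71)]
2. ⊥bis P0·P1 via (22.165,46.68): [(0, 40.2809) (80, 63.3772) (80, 71) (0, 71)]  |A|=1533.6769
3. ⊥bis P0·P2 via (44.24,41.525): [(0, 40.2809) (56.8927, 56.706) (68.8061, 71) (0, 71)]  |A|=1365.6035
4. ⊥bis P0·P3 via (42.825,36.38): [(0, 40.2809) (56.8927, 56.706) (68.8061, 71) (0, 71)]  |A|=1365.6035
5. canonical 4-gon: [(0, 40.2809) (56.8927, 56.706) (68.8061, 71) (0, 71)]
6. shoelace: 1365.6035

Area of P0's cell: 1365.6035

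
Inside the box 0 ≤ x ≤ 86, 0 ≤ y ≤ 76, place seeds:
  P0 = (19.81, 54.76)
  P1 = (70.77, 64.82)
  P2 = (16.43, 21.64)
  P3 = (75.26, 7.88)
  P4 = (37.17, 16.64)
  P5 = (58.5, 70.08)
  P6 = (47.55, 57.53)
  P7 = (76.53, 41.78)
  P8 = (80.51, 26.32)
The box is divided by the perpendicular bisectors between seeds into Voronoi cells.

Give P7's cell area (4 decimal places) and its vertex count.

1. box [0,86]×[0,76]: [(0, 0) (86, 0) (86, 76) (0, 76)]
2. ⊥bis P7·P0 via (48.17,48.27): [(37.1237, 0) (86, 0) (86, 76) (54.5158, 76)]  |A|=3053.6969
3. ⊥bis P7·P1 via (73.65,53.3): [(47.8447, 46.8487) (37.1237, 0) (86, 0) (86, 56.3875)]  |A|=2220.6344
4. ⊥bis P7·P2 via (46.48,31.71): [(47.8447, 46.8487) (45.2324, 35.4331) (57.1063, 0) (86, 0) (86, 56.3875)]  |A|=1866.6125
5. ⊥bis P7·P3 via (75.895,24.83): [(47.8447, 46.8487) (45.2324, 35.4331) (48.4409, 25.8585) (86, 24.4514) (86, 56.3875)]  |A|=1033.8509
6. ⊥bis P7·P4 via (56.85,29.21): [(47.8447, 46.8487) (47.2484, 44.2426) (59.2493, 25.4536) (86, 24.4514) (86, 56.3875)]  |A|=910.9569
7. ⊥bis P7·P5 via (67.515,55.93): [(56.7588, 49.0772) (47.8043, 43.3723) (59.2493, 25.4536) (86, 24.4514) (86, 56.3875)]  |A|=894.5235
8. ⊥bis P7·P6 via (62.04,49.655): [(62.507, 50.5142) (53.6508, 34.2188) (59.2493, 25.4536) (86, 24.4514) (86, 56.3875)]  |A|=796.3931
9. ⊥bis P7·P8 via (78.52,34.05): [(62.507, 50.5142) (53.6508, 34.2188) (57.2552, 28.5756) (86, 35.9756) (86, 56.3875)]  |A|=590.0037
10. canonical 5-gon: [(62.507, 50.5142) (53.6508, 34.2188) (57.2552, 28.5756) (86, 35.9756) (86, 56.3875)]
11. shoelace: 590.0037

Area of P7's cell: 590.0037 (5 vertices)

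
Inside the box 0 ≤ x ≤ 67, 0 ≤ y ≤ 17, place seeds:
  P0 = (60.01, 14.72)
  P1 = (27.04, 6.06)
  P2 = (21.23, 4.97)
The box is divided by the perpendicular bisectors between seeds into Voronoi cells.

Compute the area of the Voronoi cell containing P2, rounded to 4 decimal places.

Area of P2's cell: 400.7749

1. box [0,67]×[0,17]: [(0, 0) (67, 0) (67, 17) (0, 17)]
2. ⊥bis P2·P0 via (40.62,9.845): [(0, 0) (43.0952, 0) (38.8211, 17) (0, 17)]  |A|=696.2887
3. ⊥bis P2·P1 via (24.135,5.515): [(0, 0) (25.1697, 0) (21.9803, 17) (0, 17)]  |A|=400.7749
4. canonical 4-gon: [(0, 0) (25.1697, 0) (21.9803, 17) (0, 17)]
5. shoelace: 400.7749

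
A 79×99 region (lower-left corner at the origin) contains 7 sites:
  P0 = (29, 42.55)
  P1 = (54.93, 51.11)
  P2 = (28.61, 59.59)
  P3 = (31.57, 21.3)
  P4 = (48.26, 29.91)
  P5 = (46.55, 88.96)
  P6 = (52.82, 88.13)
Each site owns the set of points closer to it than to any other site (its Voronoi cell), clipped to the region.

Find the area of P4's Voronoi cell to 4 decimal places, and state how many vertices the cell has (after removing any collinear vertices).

Area of P4's cell: 1330.6242 (5 vertices)

1. box [0,79]×[0,99]: [(0, 0) (79, 0) (79, 99) (0, 99)]
2. ⊥bis P4·P0 via (38.63,36.23): [(14.8529, 0) (79, 0) (79, 97.7431)]  |A|=3134.9704
3. ⊥bis P4·P1 via (51.595,40.51): [(43.177, 43.1585) (14.8529, 0) (79, 0) (79, 31.8878)]  |A|=1955.4031
4. ⊥bis P4·P2 via (38.435,44.75): [(43.177, 43.1585) (14.8529, 0) (79, 0) (79, 31.8878)]  |A|=1955.4031
5. ⊥bis P4·P3 via (39.915,25.605): [(43.177, 43.1585) (36.2806, 32.6501) (53.1241, 0) (79, 0) (79, 31.8878)]  |A|=1330.6242
6. ⊥bis P4·P5 via (47.405,59.435): [(43.177, 43.1585) (36.2806, 32.6501) (53.1241, 0) (79, 0) (79, 31.8878)]  |A|=1330.6242
7. ⊥bis P4·P6 via (50.54,59.02): [(43.177, 43.1585) (36.2806, 32.6501) (53.1241, 0) (79, 0) (79, 31.8878)]  |A|=1330.6242
8. canonical 5-gon: [(43.177, 43.1585) (36.2806, 32.6501) (53.1241, 0) (79, 0) (79, 31.8878)]
9. shoelace: 1330.6242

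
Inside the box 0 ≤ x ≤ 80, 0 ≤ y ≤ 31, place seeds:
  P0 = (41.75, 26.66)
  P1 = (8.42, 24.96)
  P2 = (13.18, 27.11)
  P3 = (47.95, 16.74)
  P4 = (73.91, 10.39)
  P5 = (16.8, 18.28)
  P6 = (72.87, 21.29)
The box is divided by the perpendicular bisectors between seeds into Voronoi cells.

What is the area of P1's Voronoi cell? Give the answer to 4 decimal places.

1. box [0,80]×[0,31]: [(0, 0) (80, 0) (80, 31) (0, 31)]
2. ⊥bis P1·P0 via (25.085,25.81): [(0, 0) (26.4014, 0) (24.8203, 31) (0, 31)]  |A|=793.9367
3. ⊥bis P1·P2 via (10.8,26.035): [(0, 0) (22.5595, 0) (8.5574, 31) (0, 31)]  |A|=482.3121
4. ⊥bis P1·P3 via (28.185,20.85): [(0, 0) (22.5595, 0) (8.5574, 31) (0, 31)]  |A|=482.3121
5. ⊥bis P1·P4 via (41.165,17.675): [(0, 0) (22.5595, 0) (8.5574, 31) (0, 31)]  |A|=482.3121
6. ⊥bis P1·P5 via (12.61,21.62): [(0, 5.8009) (12.7276, 21.7675) (8.5574, 31) (0, 31)]  |A|=199.8649
7. ⊥bis P1·P6 via (40.645,23.125): [(0, 5.8009) (12.7276, 21.7675) (8.5574, 31) (0, 31)]  |A|=199.8649
8. canonical 4-gon: [(0, 5.8009) (12.7276, 21.7675) (8.5574, 31) (0, 31)]
9. shoelace: 199.8649

Area of P1's cell: 199.8649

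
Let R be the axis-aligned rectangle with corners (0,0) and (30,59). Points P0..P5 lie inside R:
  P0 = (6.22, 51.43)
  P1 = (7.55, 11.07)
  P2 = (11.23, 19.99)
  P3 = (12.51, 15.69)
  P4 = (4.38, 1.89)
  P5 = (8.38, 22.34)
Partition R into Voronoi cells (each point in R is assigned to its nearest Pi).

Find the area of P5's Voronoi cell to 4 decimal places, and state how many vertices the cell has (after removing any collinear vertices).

Area of P5's cell: 296.8098 (4 vertices)

1. box [0,30]×[0,59]: [(0, 0) (30, 0) (30, 59) (0, 59)]
2. ⊥bis P5·P0 via (7.3,36.885): [(0, 36.343) (0, 0) (30, 0) (30, 38.5705)]  |A|=1123.7023
3. ⊥bis P5·P1 via (7.965,16.705): [(0, 36.343) (0, 17.2916) (30, 15.0822) (30, 38.5705)]  |A|=638.0955
4. ⊥bis P5·P2 via (9.805,21.165): [(23.7758, 38.1084) (0, 36.343) (0, 17.2916) (6.2327, 16.8326)]  |A|=296.8098
5. ⊥bis P5·P3 via (10.445,19.015): [(23.7758, 38.1084) (0, 36.343) (0, 17.2916) (6.2327, 16.8326)]  |A|=296.8098
6. ⊥bis P5·P4 via (6.38,12.115): [(23.7758, 38.1084) (0, 36.343) (0, 17.2916) (6.2327, 16.8326)]  |A|=296.8098
7. canonical 4-gon: [(23.7758, 38.1084) (0, 36.343) (0, 17.2916) (6.2327, 16.8326)]
8. shoelace: 296.8098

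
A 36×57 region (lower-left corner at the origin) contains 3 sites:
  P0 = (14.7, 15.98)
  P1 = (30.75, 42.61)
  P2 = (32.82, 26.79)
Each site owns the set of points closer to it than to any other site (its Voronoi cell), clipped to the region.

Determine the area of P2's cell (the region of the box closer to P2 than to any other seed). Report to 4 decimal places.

1. box [0,36]×[0,57]: [(0, 0) (36, 0) (36, 57) (0, 57)]
2. ⊥bis P2·P0 via (23.76,21.385): [(36, 0.868) (36, 57) (2.5129, 57)]  |A|=939.8501
3. ⊥bis P2·P1 via (31.785,34.7): [(16.9728, 32.7619) (36, 0.868) (36, 35.2515)]  |A|=327.111
4. canonical 3-gon: [(16.9728, 32.7619) (36, 0.868) (36, 35.2515)]
5. shoelace: 327.111

Area of P2's cell: 327.1110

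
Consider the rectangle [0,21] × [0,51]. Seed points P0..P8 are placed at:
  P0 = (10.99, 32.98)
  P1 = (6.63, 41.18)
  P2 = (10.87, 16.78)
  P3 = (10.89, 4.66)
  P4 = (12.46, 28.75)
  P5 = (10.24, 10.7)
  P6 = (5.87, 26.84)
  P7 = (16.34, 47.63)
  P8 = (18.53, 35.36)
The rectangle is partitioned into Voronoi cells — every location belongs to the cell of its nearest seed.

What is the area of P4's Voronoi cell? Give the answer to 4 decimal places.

1. box [0,21]×[0,51]: [(0, 0) (21, 0) (21, 51) (0, 51)]
2. ⊥bis P4·P0 via (11.725,30.865): [(0, 26.7904) (0, 0) (21, 0) (21, 34.0882)]  |A|=639.2251
3. ⊥bis P4·P1 via (9.545,34.965): [(0, 26.7904) (0, 0) (21, 0) (21, 34.0882)]  |A|=639.2251
4. ⊥bis P4·P2 via (11.665,22.765): [(0, 26.7904) (0, 24.3145) (21, 21.525) (21, 34.0882)]  |A|=157.9104
5. ⊥bis P4·P3 via (11.675,16.705): [(0, 26.7904) (0, 24.3145) (21, 21.525) (21, 34.0882)]  |A|=157.9104
6. ⊥bis P4·P5 via (11.35,19.725): [(0, 26.7904) (0, 24.3145) (21, 21.525) (21, 34.0882)]  |A|=157.9104
7. ⊥bis P4·P6 via (9.165,27.795): [(8.5909, 29.7758) (10.5811, 22.909) (21, 21.525) (21, 34.0882)]  |A|=112.3445
8. ⊥bis P4·P7 via (14.4,38.19): [(8.5909, 29.7758) (10.5811, 22.909) (21, 21.525) (21, 34.0882)]  |A|=112.3445
9. ⊥bis P4·P8 via (15.495,32.055): [(15.4001, 32.1422) (8.5909, 29.7758) (10.5811, 22.909) (21, 21.525) (21, 26.9997)]  |A|=92.497
10. canonical 5-gon: [(15.4001, 32.1422) (8.5909, 29.7758) (10.5811, 22.909) (21, 21.525) (21, 26.9997)]
11. shoelace: 92.497

Area of P4's cell: 92.4970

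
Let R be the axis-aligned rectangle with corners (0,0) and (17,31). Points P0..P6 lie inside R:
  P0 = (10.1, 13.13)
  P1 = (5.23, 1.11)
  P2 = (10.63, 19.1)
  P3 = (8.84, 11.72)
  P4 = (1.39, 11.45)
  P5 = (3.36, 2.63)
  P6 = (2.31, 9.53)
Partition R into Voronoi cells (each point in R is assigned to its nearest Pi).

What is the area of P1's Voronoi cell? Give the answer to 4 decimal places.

Area of P1's cell: 57.7564

1. box [0,17]×[0,31]: [(0, 0) (17, 0) (17, 31) (0, 31)]
2. ⊥bis P1·P0 via (7.665,7.12): [(0, 10.2255) (0, 0) (17, 0) (17, 3.3378)]  |A|=115.2888
3. ⊥bis P1·P2 via (7.93,10.105): [(0, 10.2255) (0, 0) (17, 0) (17, 3.3378)]  |A|=115.2888
4. ⊥bis P1·P3 via (7.035,6.415): [(0, 8.8086) (0, 0) (17, 0) (17, 3.0245)]  |A|=100.5812
5. ⊥bis P1·P4 via (3.31,6.28): [(5.2807, 7.0119) (0, 5.0508) (0, 0) (17, 0) (17, 3.0245)]  |A|=90.659
6. ⊥bis P1·P5 via (4.295,1.87): [(7.7826, 6.1606) (2.775, 0) (17, 0) (17, 3.0245)]  |A|=57.7564
7. ⊥bis P1·P6 via (3.77,5.32): [(7.7826, 6.1606) (2.775, 0) (17, 0) (17, 3.0245)]  |A|=57.7564
8. canonical 4-gon: [(7.7826, 6.1606) (2.775, 0) (17, 0) (17, 3.0245)]
9. shoelace: 57.7564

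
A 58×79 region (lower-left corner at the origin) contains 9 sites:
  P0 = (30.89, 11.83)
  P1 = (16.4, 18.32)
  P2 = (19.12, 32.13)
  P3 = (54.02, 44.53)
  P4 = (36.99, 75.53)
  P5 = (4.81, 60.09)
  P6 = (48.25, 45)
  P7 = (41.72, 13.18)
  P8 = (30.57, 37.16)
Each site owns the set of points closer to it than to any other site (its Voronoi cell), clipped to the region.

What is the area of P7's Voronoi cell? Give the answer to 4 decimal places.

Area of P7's cell: 591.3255

1. box [0,58]×[0,79]: [(0, 0) (58, 0) (58, 79) (0, 79)]
2. ⊥bis P7·P0 via (36.305,12.505): [(37.8638, 0) (58, 0) (58, 79) (28.0161, 79)]  |A|=1979.7422
3. ⊥bis P7·P1 via (29.06,15.75): [(33.2981, 36.6271) (37.8638, 0) (58, 0) (58, 79) (41.8998, 79)]  |A|=1685.596
4. ⊥bis P7·P2 via (30.42,22.655): [(34.4419, 27.4515) (37.8638, 0) (58, 0) (58, 55.5472)]  |A|=930.6796
5. ⊥bis P7·P3 via (47.87,28.855): [(38.6514, 32.4719) (34.4419, 27.4515) (37.8638, 0) (58, 0) (58, 24.8806)]  |A|=634.0008
6. ⊥bis P7·P4 via (39.355,44.355): [(38.6514, 32.4719) (34.4419, 27.4515) (37.8638, 0) (58, 0) (58, 24.8806)]  |A|=634.0008
7. ⊥bis P7·P5 via (23.265,36.635): [(38.6514, 32.4719) (34.4419, 27.4515) (37.8638, 0) (58, 0) (58, 24.8806)]  |A|=634.0008
8. ⊥bis P7·P6 via (44.985,29.09): [(49.7781, 28.1064) (37.1619, 30.6954) (34.4419, 27.4515) (37.8638, 0) (58, 0) (58, 24.8806)]  |A|=620.8667
9. ⊥bis P7·P8 via (36.145,25.17): [(49.7781, 28.1064) (44.701, 29.1483) (34.804, 24.5465) (37.8638, 0) (58, 0) (58, 24.8806)]  |A|=591.3255
10. canonical 6-gon: [(49.7781, 28.1064) (44.701, 29.1483) (34.804, 24.5465) (37.8638, 0) (58, 0) (58, 24.8806)]
11. shoelace: 591.3255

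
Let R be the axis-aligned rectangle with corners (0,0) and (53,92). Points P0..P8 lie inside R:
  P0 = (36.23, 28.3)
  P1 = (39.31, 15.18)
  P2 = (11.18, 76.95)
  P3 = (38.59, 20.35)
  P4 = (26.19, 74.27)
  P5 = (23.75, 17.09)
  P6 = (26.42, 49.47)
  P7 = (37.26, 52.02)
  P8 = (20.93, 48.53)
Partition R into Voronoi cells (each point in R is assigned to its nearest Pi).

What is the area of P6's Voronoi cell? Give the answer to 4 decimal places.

Area of P6's cell: 200.2484

1. box [0,53]×[0,92]: [(0, 0) (53, 0) (53, 92) (0, 92)]
2. ⊥bis P6·P0 via (31.325,38.885): [(0, 24.3693) (53, 48.929) (53, 92) (0, 92)]  |A|=2933.5958
3. ⊥bis P6·P1 via (32.865,32.325): [(0, 24.3693) (53, 48.929) (53, 92) (0, 92)]  |A|=2933.5958
4. ⊥bis P6·P2 via (18.8,63.21): [(0, 52.7838) (0, 24.3693) (53, 48.929) (53, 82.1768)]  |A|=1634.052
5. ⊥bis P6·P3 via (32.505,34.91): [(0, 52.7838) (0, 24.3693) (53, 48.929) (53, 82.1768)]  |A|=1634.052
6. ⊥bis P6·P4 via (26.305,61.87): [(16.215, 61.7764) (0, 52.7838) (0, 24.3693) (53, 48.929) (53, 62.1176)]  |A|=1265.113
7. ⊥bis P6·P5 via (25.085,33.28): [(16.215, 61.7764) (0, 52.7838) (0, 35.3485) (20.114, 33.6899) (53, 48.929) (53, 62.1176)]  |A|=1154.6952
8. ⊥bis P6·P7 via (31.84,50.745): [(29.2166, 61.897) (16.215, 61.7764) (0, 52.7838) (0, 35.3485) (20.114, 33.6899) (34.3051, 40.2659)]  |A|=773.6246
9. ⊥bis P6·P8 via (23.675,49): [(29.2166, 61.897) (21.4791, 61.8252) (25.8419, 36.3442) (34.3051, 40.2659)]  |A|=200.2484
10. canonical 4-gon: [(29.2166, 61.897) (21.4791, 61.8252) (25.8419, 36.3442) (34.3051, 40.2659)]
11. shoelace: 200.2484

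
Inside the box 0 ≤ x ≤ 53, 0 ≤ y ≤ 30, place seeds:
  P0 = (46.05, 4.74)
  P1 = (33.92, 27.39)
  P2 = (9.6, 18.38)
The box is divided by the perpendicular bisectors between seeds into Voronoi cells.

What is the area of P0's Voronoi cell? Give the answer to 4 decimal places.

1. box [0,53]×[0,30]: [(0, 0) (53, 0) (53, 30) (0, 30)]
2. ⊥bis P0·P1 via (39.985,16.065): [(9.9873, 0) (53, 0) (53, 23.0351)]  |A|=495.4003
3. ⊥bis P0·P2 via (27.825,11.56): [(26.8856, 9.0498) (23.4991, 0) (53, 0) (53, 23.0351)]  |A|=434.2609
4. canonical 4-gon: [(26.8856, 9.0498) (23.4991, 0) (53, 0) (53, 23.0351)]
5. shoelace: 434.2609

Area of P0's cell: 434.2609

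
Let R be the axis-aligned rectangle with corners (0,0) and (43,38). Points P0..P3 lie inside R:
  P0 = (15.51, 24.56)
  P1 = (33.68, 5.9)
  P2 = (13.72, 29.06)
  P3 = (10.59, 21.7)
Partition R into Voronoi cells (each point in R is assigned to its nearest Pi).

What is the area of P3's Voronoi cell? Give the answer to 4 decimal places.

1. box [0,43]×[0,38]: [(0, 0) (43, 0) (43, 38) (0, 38)]
2. ⊥bis P3·P0 via (13.05,23.13): [(0, 0) (26.4955, 0) (4.4061, 38) (0, 38)]  |A|=587.1293
3. ⊥bis P3·P1 via (22.135,13.8): [(0, 0) (12.692, 0) (20.1553, 10.9069) (4.4061, 38) (0, 38)]  |A|=511.8525
4. ⊥bis P3·P2 via (12.155,25.38): [(0, 30.5492) (0, 0) (12.692, 0) (20.1553, 10.9069) (11.6065, 25.6133)]  |A|=441.3253
5. canonical 5-gon: [(0, 30.5492) (0, 0) (12.692, 0) (20.1553, 10.9069) (11.6065, 25.6133)]
6. shoelace: 441.3253

Area of P3's cell: 441.3253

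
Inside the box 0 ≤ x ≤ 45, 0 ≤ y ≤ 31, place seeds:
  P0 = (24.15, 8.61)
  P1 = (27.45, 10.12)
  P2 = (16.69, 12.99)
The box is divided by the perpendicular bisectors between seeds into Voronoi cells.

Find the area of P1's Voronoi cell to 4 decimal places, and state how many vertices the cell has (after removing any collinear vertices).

Area of P1's cell: 593.1986 (5 vertices)

1. box [0,45]×[0,31]: [(0, 0) (45, 0) (45, 31) (0, 31)]
2. ⊥bis P1·P0 via (25.8,9.365): [(30.0852, 0) (45, 0) (45, 31) (15.9003, 31)]  |A|=682.224
3. ⊥bis P1·P2 via (22.07,11.555): [(23.0746, 15.3212) (30.0852, 0) (45, 0) (45, 31) (27.2565, 31)]  |A|=593.1986
4. canonical 5-gon: [(23.0746, 15.3212) (30.0852, 0) (45, 0) (45, 31) (27.2565, 31)]
5. shoelace: 593.1986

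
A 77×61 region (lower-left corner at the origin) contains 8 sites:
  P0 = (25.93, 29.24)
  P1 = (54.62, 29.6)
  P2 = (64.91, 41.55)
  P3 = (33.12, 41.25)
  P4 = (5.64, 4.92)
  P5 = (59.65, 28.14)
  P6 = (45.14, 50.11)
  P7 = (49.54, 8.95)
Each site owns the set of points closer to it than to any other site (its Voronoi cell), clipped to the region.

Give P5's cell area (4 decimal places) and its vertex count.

Area of P5's cell: 425.8268 (4 vertices)

1. box [0,77]×[0,61]: [(0, 0) (77, 0) (77, 61) (0, 61)]
2. ⊥bis P5·P0 via (42.79,28.69): [(41.8541, 0) (77, 0) (77, 61) (43.844, 61)]  |A|=2083.2083
3. ⊥bis P5·P1 via (57.135,28.87): [(48.7552, 0) (77, 0) (77, 61) (66.461, 61)]  |A|=1182.9046
4. ⊥bis P5·P2 via (62.28,34.845): [(59.2179, 36.0461) (48.7552, 0) (77, 0) (77, 29.0712)]  |A|=767.5294
5. ⊥bis P5·P3 via (46.385,34.695): [(59.2179, 36.0461) (48.7552, 0) (77, 0) (77, 29.0712)]  |A|=767.5294
6. ⊥bis P5·P4 via (32.645,16.53): [(59.2179, 36.0461) (48.7552, 0) (77, 0) (77, 29.0712)]  |A|=767.5294
7. ⊥bis P5·P6 via (52.395,39.125): [(59.2179, 36.0461) (48.7552, 0) (77, 0) (77, 29.0712)]  |A|=767.5294
8. ⊥bis P5·P7 via (54.595,18.545): [(59.2179, 36.0461) (54.1987, 18.7538) (77, 6.7412) (77, 29.0712)]  |A|=425.8268
9. canonical 4-gon: [(59.2179, 36.0461) (54.1987, 18.7538) (77, 6.7412) (77, 29.0712)]
10. shoelace: 425.8268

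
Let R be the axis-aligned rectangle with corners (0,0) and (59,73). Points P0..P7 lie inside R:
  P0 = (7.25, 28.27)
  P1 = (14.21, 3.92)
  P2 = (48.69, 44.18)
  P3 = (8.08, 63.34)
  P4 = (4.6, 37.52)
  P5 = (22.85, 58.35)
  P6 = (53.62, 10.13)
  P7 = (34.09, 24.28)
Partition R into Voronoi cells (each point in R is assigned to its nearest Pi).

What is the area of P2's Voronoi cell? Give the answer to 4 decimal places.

Area of P2's cell: 878.1315

1. box [0,59]×[0,73]: [(0, 0) (59, 0) (59, 73) (0, 73)]
2. ⊥bis P2·P0 via (27.97,36.225): [(41.8778, 0) (59, 0) (59, 73) (13.851, 73)]  |A|=2272.8974
3. ⊥bis P2·P1 via (31.45,24.05): [(33.2294, 22.526) (59, 0.4553) (59, 73) (13.851, 73)]  |A|=2074.1835
4. ⊥bis P2·P3 via (28.385,53.76): [(24.4444, 45.4079) (33.2294, 22.526) (59, 0.4553) (59, 73) (37.4625, 73)]  |A|=1748.4379
5. ⊥bis P2·P4 via (26.645,40.85): [(25.5898, 47.8355) (26.9373, 38.9147) (33.2294, 22.526) (59, 0.4553) (59, 73) (37.4625, 73)]  |A|=1741.6934
6. ⊥bis P2·P5 via (35.77,51.265): [(27.7857, 36.7051) (33.2294, 22.526) (59, 0.4553) (59, 73) (47.6889, 73)]  |A|=1460.1112
7. ⊥bis P2·P6 via (51.155,27.155): [(27.7857, 36.7051) (32.4898, 24.4525) (59, 28.2909) (59, 73) (47.6889, 73)]  |A|=1074.4865
8. ⊥bis P2·P7 via (41.39,34.23): [(30.7209, 42.0576) (51.0534, 27.1403) (59, 28.2909) (59, 73) (47.6889, 73)]  |A|=878.1315
9. canonical 5-gon: [(30.7209, 42.0576) (51.0534, 27.1403) (59, 28.2909) (59, 73) (47.6889, 73)]
10. shoelace: 878.1315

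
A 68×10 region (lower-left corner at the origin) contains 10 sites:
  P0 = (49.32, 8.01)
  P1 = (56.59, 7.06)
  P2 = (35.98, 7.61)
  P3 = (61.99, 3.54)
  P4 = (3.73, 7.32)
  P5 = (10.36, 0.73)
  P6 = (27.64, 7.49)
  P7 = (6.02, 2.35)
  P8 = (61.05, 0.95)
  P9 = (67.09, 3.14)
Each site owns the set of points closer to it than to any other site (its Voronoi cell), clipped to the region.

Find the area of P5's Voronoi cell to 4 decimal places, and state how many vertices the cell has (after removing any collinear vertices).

1. box [0,68]×[0,10]: [(0, 0) (68, 0) (68, 10) (0, 10)]
2. ⊥bis P5·P0 via (29.84,4.37): [(0, 0) (30.6566, 0) (28.788, 10) (0, 10)]  |A|=297.2228
3. ⊥bis P5·P1 via (33.475,3.895): [(0, 0) (30.6566, 0) (28.788, 10) (0, 10)]  |A|=297.2228
4. ⊥bis P5·P2 via (23.17,4.17): [(0, 0) (24.2898, 0) (21.6044, 10) (0, 10)]  |A|=229.4711
5. ⊥bis P5·P3 via (36.175,2.135): [(0, 0) (24.2898, 0) (21.6044, 10) (0, 10)]  |A|=229.4711
6. ⊥bis P5·P4 via (7.045,4.025): [(3.0443, 0) (24.2898, 0) (21.6044, 10) (12.984, 10)]  |A|=149.3299
7. ⊥bis P5·P6 via (19,4.11): [(3.0443, 0) (20.6078, 0) (16.6958, 10) (12.984, 10)]  |A|=106.3771
8. ⊥bis P5·P7 via (8.19,1.54): [(10.364, 7.3641) (7.6152, 0) (20.6078, 0) (16.6958, 10) (12.984, 10)]  |A|=89.5468
9. ⊥bis P5·P8 via (35.705,0.84): [(10.364, 7.3641) (7.6152, 0) (20.6078, 0) (16.6958, 10) (12.984, 10)]  |A|=89.5468
10. ⊥bis P5·P9 via (38.725,1.935): [(10.364, 7.3641) (7.6152, 0) (20.6078, 0) (16.6958, 10) (12.984, 10)]  |A|=89.5468
11. canonical 5-gon: [(10.364, 7.3641) (7.6152, 0) (20.6078, 0) (16.6958, 10) (12.984, 10)]
12. shoelace: 89.5468

Area of P5's cell: 89.5468 (5 vertices)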